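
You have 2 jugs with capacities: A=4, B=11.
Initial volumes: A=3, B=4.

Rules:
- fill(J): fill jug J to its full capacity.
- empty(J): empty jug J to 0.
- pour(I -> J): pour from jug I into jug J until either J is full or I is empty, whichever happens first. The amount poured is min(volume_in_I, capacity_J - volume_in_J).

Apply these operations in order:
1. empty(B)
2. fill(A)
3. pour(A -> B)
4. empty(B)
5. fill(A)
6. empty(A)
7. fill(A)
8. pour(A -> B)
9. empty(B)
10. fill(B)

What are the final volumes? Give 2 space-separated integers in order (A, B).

Answer: 0 11

Derivation:
Step 1: empty(B) -> (A=3 B=0)
Step 2: fill(A) -> (A=4 B=0)
Step 3: pour(A -> B) -> (A=0 B=4)
Step 4: empty(B) -> (A=0 B=0)
Step 5: fill(A) -> (A=4 B=0)
Step 6: empty(A) -> (A=0 B=0)
Step 7: fill(A) -> (A=4 B=0)
Step 8: pour(A -> B) -> (A=0 B=4)
Step 9: empty(B) -> (A=0 B=0)
Step 10: fill(B) -> (A=0 B=11)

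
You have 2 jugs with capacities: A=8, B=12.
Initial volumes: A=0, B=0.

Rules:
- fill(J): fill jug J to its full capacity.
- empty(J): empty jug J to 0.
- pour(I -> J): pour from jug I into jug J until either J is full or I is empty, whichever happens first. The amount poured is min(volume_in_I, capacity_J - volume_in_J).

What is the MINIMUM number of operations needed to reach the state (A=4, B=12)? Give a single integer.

Answer: 4

Derivation:
BFS from (A=0, B=0). One shortest path:
  1. fill(A) -> (A=8 B=0)
  2. pour(A -> B) -> (A=0 B=8)
  3. fill(A) -> (A=8 B=8)
  4. pour(A -> B) -> (A=4 B=12)
Reached target in 4 moves.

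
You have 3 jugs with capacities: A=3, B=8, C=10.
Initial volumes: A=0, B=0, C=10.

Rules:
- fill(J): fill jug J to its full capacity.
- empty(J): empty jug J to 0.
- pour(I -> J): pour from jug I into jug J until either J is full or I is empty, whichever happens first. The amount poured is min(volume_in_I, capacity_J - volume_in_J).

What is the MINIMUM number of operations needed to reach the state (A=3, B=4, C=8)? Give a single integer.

Answer: 7

Derivation:
BFS from (A=0, B=0, C=10). One shortest path:
  1. pour(C -> B) -> (A=0 B=8 C=2)
  2. pour(C -> A) -> (A=2 B=8 C=0)
  3. pour(B -> C) -> (A=2 B=0 C=8)
  4. fill(B) -> (A=2 B=8 C=8)
  5. pour(B -> A) -> (A=3 B=7 C=8)
  6. empty(A) -> (A=0 B=7 C=8)
  7. pour(B -> A) -> (A=3 B=4 C=8)
Reached target in 7 moves.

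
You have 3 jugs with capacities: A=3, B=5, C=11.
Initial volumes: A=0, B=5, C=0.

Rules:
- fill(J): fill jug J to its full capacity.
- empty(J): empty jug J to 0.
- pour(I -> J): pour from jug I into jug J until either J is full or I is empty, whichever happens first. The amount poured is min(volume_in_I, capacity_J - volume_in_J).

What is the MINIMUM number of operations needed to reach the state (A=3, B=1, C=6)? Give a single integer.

BFS from (A=0, B=5, C=0). One shortest path:
  1. pour(B -> A) -> (A=3 B=2 C=0)
  2. pour(A -> C) -> (A=0 B=2 C=3)
  3. pour(B -> A) -> (A=2 B=0 C=3)
  4. fill(B) -> (A=2 B=5 C=3)
  5. pour(B -> A) -> (A=3 B=4 C=3)
  6. pour(A -> C) -> (A=0 B=4 C=6)
  7. pour(B -> A) -> (A=3 B=1 C=6)
Reached target in 7 moves.

Answer: 7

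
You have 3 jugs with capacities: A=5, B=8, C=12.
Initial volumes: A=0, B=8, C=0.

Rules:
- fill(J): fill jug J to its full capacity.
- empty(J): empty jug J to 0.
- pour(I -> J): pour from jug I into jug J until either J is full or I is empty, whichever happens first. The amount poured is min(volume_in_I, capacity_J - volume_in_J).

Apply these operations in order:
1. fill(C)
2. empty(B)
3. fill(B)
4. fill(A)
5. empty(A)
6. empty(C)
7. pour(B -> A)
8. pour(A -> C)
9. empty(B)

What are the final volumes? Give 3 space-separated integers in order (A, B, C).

Answer: 0 0 5

Derivation:
Step 1: fill(C) -> (A=0 B=8 C=12)
Step 2: empty(B) -> (A=0 B=0 C=12)
Step 3: fill(B) -> (A=0 B=8 C=12)
Step 4: fill(A) -> (A=5 B=8 C=12)
Step 5: empty(A) -> (A=0 B=8 C=12)
Step 6: empty(C) -> (A=0 B=8 C=0)
Step 7: pour(B -> A) -> (A=5 B=3 C=0)
Step 8: pour(A -> C) -> (A=0 B=3 C=5)
Step 9: empty(B) -> (A=0 B=0 C=5)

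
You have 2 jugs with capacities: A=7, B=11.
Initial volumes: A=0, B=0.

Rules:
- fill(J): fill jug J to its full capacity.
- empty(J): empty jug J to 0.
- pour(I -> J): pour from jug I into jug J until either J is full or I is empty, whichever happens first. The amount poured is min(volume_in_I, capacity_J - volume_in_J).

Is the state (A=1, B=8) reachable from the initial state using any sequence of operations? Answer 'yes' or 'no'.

BFS explored all 36 reachable states.
Reachable set includes: (0,0), (0,1), (0,2), (0,3), (0,4), (0,5), (0,6), (0,7), (0,8), (0,9), (0,10), (0,11) ...
Target (A=1, B=8) not in reachable set → no.

Answer: no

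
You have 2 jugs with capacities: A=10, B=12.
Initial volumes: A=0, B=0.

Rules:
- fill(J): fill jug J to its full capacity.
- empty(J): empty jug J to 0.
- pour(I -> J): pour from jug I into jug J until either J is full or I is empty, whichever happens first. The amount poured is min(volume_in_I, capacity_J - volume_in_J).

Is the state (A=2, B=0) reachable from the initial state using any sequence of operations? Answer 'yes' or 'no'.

Answer: yes

Derivation:
BFS from (A=0, B=0):
  1. fill(B) -> (A=0 B=12)
  2. pour(B -> A) -> (A=10 B=2)
  3. empty(A) -> (A=0 B=2)
  4. pour(B -> A) -> (A=2 B=0)
Target reached → yes.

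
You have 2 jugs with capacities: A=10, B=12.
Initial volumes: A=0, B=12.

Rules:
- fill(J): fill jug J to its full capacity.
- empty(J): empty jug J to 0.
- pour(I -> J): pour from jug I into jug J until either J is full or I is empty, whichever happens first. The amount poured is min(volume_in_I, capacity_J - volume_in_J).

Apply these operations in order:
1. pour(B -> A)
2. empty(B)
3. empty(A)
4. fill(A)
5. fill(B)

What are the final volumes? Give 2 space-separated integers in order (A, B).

Step 1: pour(B -> A) -> (A=10 B=2)
Step 2: empty(B) -> (A=10 B=0)
Step 3: empty(A) -> (A=0 B=0)
Step 4: fill(A) -> (A=10 B=0)
Step 5: fill(B) -> (A=10 B=12)

Answer: 10 12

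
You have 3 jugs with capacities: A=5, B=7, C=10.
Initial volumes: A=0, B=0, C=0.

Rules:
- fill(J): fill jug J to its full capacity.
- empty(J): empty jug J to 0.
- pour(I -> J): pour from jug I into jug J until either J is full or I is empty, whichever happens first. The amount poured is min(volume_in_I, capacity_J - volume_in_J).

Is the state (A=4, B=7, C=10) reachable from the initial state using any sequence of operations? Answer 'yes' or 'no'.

Answer: yes

Derivation:
BFS from (A=0, B=0, C=0):
  1. fill(B) -> (A=0 B=7 C=0)
  2. pour(B -> C) -> (A=0 B=0 C=7)
  3. fill(B) -> (A=0 B=7 C=7)
  4. pour(B -> C) -> (A=0 B=4 C=10)
  5. pour(B -> A) -> (A=4 B=0 C=10)
  6. fill(B) -> (A=4 B=7 C=10)
Target reached → yes.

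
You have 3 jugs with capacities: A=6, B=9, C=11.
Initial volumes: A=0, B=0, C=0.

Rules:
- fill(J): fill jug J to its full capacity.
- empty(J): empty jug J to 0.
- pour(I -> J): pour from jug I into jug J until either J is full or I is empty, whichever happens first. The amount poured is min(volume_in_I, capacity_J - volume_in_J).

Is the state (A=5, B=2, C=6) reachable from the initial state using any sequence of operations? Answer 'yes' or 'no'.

BFS explored all 440 reachable states.
Reachable set includes: (0,0,0), (0,0,1), (0,0,2), (0,0,3), (0,0,4), (0,0,5), (0,0,6), (0,0,7), (0,0,8), (0,0,9), (0,0,10), (0,0,11) ...
Target (A=5, B=2, C=6) not in reachable set → no.

Answer: no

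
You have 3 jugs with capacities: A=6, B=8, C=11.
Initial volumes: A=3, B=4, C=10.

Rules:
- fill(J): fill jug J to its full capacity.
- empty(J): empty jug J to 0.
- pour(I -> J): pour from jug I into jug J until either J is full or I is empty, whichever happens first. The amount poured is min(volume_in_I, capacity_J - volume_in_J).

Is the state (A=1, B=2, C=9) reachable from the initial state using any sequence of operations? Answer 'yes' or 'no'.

Answer: no

Derivation:
BFS explored all 407 reachable states.
Reachable set includes: (0,0,0), (0,0,1), (0,0,2), (0,0,3), (0,0,4), (0,0,5), (0,0,6), (0,0,7), (0,0,8), (0,0,9), (0,0,10), (0,0,11) ...
Target (A=1, B=2, C=9) not in reachable set → no.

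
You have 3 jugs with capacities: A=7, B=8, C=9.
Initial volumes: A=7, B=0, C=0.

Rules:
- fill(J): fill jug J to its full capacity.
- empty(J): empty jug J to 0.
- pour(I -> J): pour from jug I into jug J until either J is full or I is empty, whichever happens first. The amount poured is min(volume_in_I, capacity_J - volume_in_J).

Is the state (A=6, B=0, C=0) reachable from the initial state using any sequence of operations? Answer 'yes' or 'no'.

BFS from (A=7, B=0, C=0):
  1. fill(B) -> (A=7 B=8 C=0)
  2. pour(B -> C) -> (A=7 B=0 C=8)
  3. pour(A -> C) -> (A=6 B=0 C=9)
  4. empty(C) -> (A=6 B=0 C=0)
Target reached → yes.

Answer: yes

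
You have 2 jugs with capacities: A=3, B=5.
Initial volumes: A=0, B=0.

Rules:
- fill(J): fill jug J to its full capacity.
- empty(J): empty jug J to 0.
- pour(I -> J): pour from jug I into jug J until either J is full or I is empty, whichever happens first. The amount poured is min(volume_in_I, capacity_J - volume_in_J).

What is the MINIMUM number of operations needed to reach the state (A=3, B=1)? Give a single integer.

BFS from (A=0, B=0). One shortest path:
  1. fill(A) -> (A=3 B=0)
  2. pour(A -> B) -> (A=0 B=3)
  3. fill(A) -> (A=3 B=3)
  4. pour(A -> B) -> (A=1 B=5)
  5. empty(B) -> (A=1 B=0)
  6. pour(A -> B) -> (A=0 B=1)
  7. fill(A) -> (A=3 B=1)
Reached target in 7 moves.

Answer: 7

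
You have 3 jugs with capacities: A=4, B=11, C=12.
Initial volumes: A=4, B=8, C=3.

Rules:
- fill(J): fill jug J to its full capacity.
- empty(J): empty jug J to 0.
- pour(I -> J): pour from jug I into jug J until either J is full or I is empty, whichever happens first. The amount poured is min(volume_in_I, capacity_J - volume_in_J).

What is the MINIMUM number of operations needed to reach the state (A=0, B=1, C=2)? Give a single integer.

Answer: 5

Derivation:
BFS from (A=4, B=8, C=3). One shortest path:
  1. pour(A -> B) -> (A=1 B=11 C=3)
  2. pour(B -> C) -> (A=1 B=2 C=12)
  3. empty(C) -> (A=1 B=2 C=0)
  4. pour(B -> C) -> (A=1 B=0 C=2)
  5. pour(A -> B) -> (A=0 B=1 C=2)
Reached target in 5 moves.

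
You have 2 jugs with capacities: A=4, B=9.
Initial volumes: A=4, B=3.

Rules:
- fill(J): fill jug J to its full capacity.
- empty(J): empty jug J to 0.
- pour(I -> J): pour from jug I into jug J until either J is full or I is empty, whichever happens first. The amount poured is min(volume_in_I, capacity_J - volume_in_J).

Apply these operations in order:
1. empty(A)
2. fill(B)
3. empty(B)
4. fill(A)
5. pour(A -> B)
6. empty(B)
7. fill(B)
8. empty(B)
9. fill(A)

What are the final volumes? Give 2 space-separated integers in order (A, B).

Step 1: empty(A) -> (A=0 B=3)
Step 2: fill(B) -> (A=0 B=9)
Step 3: empty(B) -> (A=0 B=0)
Step 4: fill(A) -> (A=4 B=0)
Step 5: pour(A -> B) -> (A=0 B=4)
Step 6: empty(B) -> (A=0 B=0)
Step 7: fill(B) -> (A=0 B=9)
Step 8: empty(B) -> (A=0 B=0)
Step 9: fill(A) -> (A=4 B=0)

Answer: 4 0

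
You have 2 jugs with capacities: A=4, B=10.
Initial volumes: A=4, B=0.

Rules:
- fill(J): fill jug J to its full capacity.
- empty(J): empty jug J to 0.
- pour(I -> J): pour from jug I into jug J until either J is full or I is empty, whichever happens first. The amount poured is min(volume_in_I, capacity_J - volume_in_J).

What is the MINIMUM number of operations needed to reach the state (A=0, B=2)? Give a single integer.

BFS from (A=4, B=0). One shortest path:
  1. empty(A) -> (A=0 B=0)
  2. fill(B) -> (A=0 B=10)
  3. pour(B -> A) -> (A=4 B=6)
  4. empty(A) -> (A=0 B=6)
  5. pour(B -> A) -> (A=4 B=2)
  6. empty(A) -> (A=0 B=2)
Reached target in 6 moves.

Answer: 6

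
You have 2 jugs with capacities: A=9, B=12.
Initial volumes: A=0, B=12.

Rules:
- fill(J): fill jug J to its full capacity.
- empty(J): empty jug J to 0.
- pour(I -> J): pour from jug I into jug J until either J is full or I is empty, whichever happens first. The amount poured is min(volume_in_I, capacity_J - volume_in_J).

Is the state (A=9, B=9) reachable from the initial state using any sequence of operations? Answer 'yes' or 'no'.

Answer: yes

Derivation:
BFS from (A=0, B=12):
  1. fill(A) -> (A=9 B=12)
  2. empty(B) -> (A=9 B=0)
  3. pour(A -> B) -> (A=0 B=9)
  4. fill(A) -> (A=9 B=9)
Target reached → yes.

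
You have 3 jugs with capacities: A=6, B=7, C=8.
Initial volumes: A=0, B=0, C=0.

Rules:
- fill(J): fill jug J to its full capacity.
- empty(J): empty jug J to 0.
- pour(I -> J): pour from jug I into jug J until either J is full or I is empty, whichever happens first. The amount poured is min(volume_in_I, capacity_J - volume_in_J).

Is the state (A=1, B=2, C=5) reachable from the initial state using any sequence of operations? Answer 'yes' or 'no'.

BFS explored all 294 reachable states.
Reachable set includes: (0,0,0), (0,0,1), (0,0,2), (0,0,3), (0,0,4), (0,0,5), (0,0,6), (0,0,7), (0,0,8), (0,1,0), (0,1,1), (0,1,2) ...
Target (A=1, B=2, C=5) not in reachable set → no.

Answer: no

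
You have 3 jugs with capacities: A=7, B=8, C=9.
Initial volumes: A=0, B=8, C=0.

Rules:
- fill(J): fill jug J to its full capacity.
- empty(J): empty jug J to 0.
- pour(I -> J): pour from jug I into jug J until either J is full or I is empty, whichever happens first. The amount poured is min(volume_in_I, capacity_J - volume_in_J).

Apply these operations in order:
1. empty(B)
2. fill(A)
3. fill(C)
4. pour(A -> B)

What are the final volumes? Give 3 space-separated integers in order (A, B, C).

Answer: 0 7 9

Derivation:
Step 1: empty(B) -> (A=0 B=0 C=0)
Step 2: fill(A) -> (A=7 B=0 C=0)
Step 3: fill(C) -> (A=7 B=0 C=9)
Step 4: pour(A -> B) -> (A=0 B=7 C=9)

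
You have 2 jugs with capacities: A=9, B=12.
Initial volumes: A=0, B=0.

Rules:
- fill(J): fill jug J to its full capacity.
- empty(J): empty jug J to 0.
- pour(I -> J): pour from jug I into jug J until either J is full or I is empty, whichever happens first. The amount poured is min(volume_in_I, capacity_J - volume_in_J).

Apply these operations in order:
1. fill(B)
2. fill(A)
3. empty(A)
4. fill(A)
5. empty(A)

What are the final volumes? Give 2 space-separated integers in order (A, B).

Step 1: fill(B) -> (A=0 B=12)
Step 2: fill(A) -> (A=9 B=12)
Step 3: empty(A) -> (A=0 B=12)
Step 4: fill(A) -> (A=9 B=12)
Step 5: empty(A) -> (A=0 B=12)

Answer: 0 12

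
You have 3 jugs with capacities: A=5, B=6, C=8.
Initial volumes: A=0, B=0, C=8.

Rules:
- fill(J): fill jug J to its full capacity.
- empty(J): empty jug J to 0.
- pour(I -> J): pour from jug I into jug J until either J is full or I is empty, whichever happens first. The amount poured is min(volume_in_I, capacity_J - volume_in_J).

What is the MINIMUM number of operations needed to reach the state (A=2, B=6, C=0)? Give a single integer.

Answer: 2

Derivation:
BFS from (A=0, B=0, C=8). One shortest path:
  1. pour(C -> B) -> (A=0 B=6 C=2)
  2. pour(C -> A) -> (A=2 B=6 C=0)
Reached target in 2 moves.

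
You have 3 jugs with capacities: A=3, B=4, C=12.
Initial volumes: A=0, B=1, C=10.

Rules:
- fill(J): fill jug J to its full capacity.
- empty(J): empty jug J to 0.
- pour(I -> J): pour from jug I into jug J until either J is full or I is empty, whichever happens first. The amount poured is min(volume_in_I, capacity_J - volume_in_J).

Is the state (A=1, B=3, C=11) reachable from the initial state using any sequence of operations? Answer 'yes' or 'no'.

BFS explored all 194 reachable states.
Reachable set includes: (0,0,0), (0,0,1), (0,0,2), (0,0,3), (0,0,4), (0,0,5), (0,0,6), (0,0,7), (0,0,8), (0,0,9), (0,0,10), (0,0,11) ...
Target (A=1, B=3, C=11) not in reachable set → no.

Answer: no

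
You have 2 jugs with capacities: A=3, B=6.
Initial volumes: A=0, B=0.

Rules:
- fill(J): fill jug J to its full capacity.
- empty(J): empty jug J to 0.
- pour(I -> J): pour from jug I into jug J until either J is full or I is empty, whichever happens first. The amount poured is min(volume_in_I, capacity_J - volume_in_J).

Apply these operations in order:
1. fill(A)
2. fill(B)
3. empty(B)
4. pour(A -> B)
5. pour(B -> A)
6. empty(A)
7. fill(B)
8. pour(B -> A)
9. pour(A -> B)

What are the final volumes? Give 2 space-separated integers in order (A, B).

Answer: 0 6

Derivation:
Step 1: fill(A) -> (A=3 B=0)
Step 2: fill(B) -> (A=3 B=6)
Step 3: empty(B) -> (A=3 B=0)
Step 4: pour(A -> B) -> (A=0 B=3)
Step 5: pour(B -> A) -> (A=3 B=0)
Step 6: empty(A) -> (A=0 B=0)
Step 7: fill(B) -> (A=0 B=6)
Step 8: pour(B -> A) -> (A=3 B=3)
Step 9: pour(A -> B) -> (A=0 B=6)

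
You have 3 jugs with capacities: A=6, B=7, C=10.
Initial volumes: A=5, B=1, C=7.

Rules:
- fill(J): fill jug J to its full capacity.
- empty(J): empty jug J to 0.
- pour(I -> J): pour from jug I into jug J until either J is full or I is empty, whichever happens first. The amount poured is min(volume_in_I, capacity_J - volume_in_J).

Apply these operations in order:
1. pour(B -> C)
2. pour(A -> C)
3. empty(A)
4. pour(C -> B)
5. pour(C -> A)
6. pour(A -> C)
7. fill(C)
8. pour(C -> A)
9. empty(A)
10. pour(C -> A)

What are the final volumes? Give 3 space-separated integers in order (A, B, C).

Answer: 4 7 0

Derivation:
Step 1: pour(B -> C) -> (A=5 B=0 C=8)
Step 2: pour(A -> C) -> (A=3 B=0 C=10)
Step 3: empty(A) -> (A=0 B=0 C=10)
Step 4: pour(C -> B) -> (A=0 B=7 C=3)
Step 5: pour(C -> A) -> (A=3 B=7 C=0)
Step 6: pour(A -> C) -> (A=0 B=7 C=3)
Step 7: fill(C) -> (A=0 B=7 C=10)
Step 8: pour(C -> A) -> (A=6 B=7 C=4)
Step 9: empty(A) -> (A=0 B=7 C=4)
Step 10: pour(C -> A) -> (A=4 B=7 C=0)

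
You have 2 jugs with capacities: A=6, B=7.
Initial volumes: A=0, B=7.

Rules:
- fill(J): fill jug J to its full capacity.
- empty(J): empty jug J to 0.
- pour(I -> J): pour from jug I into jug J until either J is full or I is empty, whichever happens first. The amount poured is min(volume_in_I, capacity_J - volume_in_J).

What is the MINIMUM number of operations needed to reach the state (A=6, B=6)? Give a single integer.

BFS from (A=0, B=7). One shortest path:
  1. fill(A) -> (A=6 B=7)
  2. empty(B) -> (A=6 B=0)
  3. pour(A -> B) -> (A=0 B=6)
  4. fill(A) -> (A=6 B=6)
Reached target in 4 moves.

Answer: 4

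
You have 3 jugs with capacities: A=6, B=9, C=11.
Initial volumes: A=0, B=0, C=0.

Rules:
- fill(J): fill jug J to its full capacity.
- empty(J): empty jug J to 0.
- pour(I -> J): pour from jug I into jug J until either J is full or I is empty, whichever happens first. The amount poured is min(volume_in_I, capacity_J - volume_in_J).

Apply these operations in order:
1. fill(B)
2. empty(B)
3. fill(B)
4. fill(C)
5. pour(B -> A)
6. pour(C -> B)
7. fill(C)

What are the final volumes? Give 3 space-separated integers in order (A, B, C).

Step 1: fill(B) -> (A=0 B=9 C=0)
Step 2: empty(B) -> (A=0 B=0 C=0)
Step 3: fill(B) -> (A=0 B=9 C=0)
Step 4: fill(C) -> (A=0 B=9 C=11)
Step 5: pour(B -> A) -> (A=6 B=3 C=11)
Step 6: pour(C -> B) -> (A=6 B=9 C=5)
Step 7: fill(C) -> (A=6 B=9 C=11)

Answer: 6 9 11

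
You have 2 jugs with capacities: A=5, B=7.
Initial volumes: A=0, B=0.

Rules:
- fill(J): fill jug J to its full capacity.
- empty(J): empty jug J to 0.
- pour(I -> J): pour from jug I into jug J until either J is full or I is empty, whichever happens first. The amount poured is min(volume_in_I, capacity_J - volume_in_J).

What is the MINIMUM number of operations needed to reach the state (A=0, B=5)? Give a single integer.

Answer: 2

Derivation:
BFS from (A=0, B=0). One shortest path:
  1. fill(A) -> (A=5 B=0)
  2. pour(A -> B) -> (A=0 B=5)
Reached target in 2 moves.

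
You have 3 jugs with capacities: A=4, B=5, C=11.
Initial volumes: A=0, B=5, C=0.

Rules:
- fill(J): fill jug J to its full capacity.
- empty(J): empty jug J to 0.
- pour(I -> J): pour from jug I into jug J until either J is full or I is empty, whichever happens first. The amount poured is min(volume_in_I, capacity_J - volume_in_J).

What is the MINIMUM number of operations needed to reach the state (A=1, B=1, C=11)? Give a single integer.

Answer: 6

Derivation:
BFS from (A=0, B=5, C=0). One shortest path:
  1. fill(A) -> (A=4 B=5 C=0)
  2. pour(A -> C) -> (A=0 B=5 C=4)
  3. fill(A) -> (A=4 B=5 C=4)
  4. pour(A -> C) -> (A=0 B=5 C=8)
  5. pour(B -> A) -> (A=4 B=1 C=8)
  6. pour(A -> C) -> (A=1 B=1 C=11)
Reached target in 6 moves.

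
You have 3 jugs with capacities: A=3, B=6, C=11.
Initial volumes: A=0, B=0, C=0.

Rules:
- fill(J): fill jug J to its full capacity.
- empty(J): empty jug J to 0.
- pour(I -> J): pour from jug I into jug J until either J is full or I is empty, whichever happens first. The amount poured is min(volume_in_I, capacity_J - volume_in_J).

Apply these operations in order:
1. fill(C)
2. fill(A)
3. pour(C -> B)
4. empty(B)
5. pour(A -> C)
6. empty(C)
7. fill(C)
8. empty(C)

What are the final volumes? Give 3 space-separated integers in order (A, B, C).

Step 1: fill(C) -> (A=0 B=0 C=11)
Step 2: fill(A) -> (A=3 B=0 C=11)
Step 3: pour(C -> B) -> (A=3 B=6 C=5)
Step 4: empty(B) -> (A=3 B=0 C=5)
Step 5: pour(A -> C) -> (A=0 B=0 C=8)
Step 6: empty(C) -> (A=0 B=0 C=0)
Step 7: fill(C) -> (A=0 B=0 C=11)
Step 8: empty(C) -> (A=0 B=0 C=0)

Answer: 0 0 0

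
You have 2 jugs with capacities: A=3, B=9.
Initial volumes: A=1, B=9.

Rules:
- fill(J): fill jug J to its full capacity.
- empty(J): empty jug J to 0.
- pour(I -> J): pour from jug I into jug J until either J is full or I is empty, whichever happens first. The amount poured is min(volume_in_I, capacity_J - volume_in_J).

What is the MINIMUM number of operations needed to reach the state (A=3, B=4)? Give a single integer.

Answer: 3

Derivation:
BFS from (A=1, B=9). One shortest path:
  1. pour(B -> A) -> (A=3 B=7)
  2. empty(A) -> (A=0 B=7)
  3. pour(B -> A) -> (A=3 B=4)
Reached target in 3 moves.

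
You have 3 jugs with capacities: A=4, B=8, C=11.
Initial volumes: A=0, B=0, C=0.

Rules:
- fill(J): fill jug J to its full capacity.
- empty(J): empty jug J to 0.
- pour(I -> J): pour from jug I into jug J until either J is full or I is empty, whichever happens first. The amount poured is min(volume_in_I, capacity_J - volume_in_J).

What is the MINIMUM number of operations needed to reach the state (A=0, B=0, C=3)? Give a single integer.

BFS from (A=0, B=0, C=0). One shortest path:
  1. fill(C) -> (A=0 B=0 C=11)
  2. pour(C -> B) -> (A=0 B=8 C=3)
  3. empty(B) -> (A=0 B=0 C=3)
Reached target in 3 moves.

Answer: 3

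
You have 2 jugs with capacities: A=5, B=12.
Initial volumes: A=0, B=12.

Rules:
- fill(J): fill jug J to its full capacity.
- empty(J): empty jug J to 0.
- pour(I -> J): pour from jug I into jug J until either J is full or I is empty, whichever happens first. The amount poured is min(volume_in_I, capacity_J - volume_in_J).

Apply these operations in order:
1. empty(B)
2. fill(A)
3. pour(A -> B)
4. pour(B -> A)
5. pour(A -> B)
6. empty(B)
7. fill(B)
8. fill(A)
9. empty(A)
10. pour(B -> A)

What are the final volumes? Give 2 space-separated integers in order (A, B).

Step 1: empty(B) -> (A=0 B=0)
Step 2: fill(A) -> (A=5 B=0)
Step 3: pour(A -> B) -> (A=0 B=5)
Step 4: pour(B -> A) -> (A=5 B=0)
Step 5: pour(A -> B) -> (A=0 B=5)
Step 6: empty(B) -> (A=0 B=0)
Step 7: fill(B) -> (A=0 B=12)
Step 8: fill(A) -> (A=5 B=12)
Step 9: empty(A) -> (A=0 B=12)
Step 10: pour(B -> A) -> (A=5 B=7)

Answer: 5 7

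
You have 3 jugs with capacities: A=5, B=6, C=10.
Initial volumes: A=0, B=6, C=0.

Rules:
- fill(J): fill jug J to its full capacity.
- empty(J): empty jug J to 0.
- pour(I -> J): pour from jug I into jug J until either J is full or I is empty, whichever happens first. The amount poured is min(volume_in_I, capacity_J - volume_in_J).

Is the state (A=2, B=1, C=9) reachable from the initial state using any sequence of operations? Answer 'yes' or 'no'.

Answer: no

Derivation:
BFS explored all 282 reachable states.
Reachable set includes: (0,0,0), (0,0,1), (0,0,2), (0,0,3), (0,0,4), (0,0,5), (0,0,6), (0,0,7), (0,0,8), (0,0,9), (0,0,10), (0,1,0) ...
Target (A=2, B=1, C=9) not in reachable set → no.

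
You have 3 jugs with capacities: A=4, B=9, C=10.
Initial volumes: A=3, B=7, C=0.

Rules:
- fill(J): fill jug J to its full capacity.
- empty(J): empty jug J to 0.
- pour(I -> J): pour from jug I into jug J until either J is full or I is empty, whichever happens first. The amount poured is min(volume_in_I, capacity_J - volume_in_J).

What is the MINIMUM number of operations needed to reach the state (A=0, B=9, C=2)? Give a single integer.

Answer: 3

Derivation:
BFS from (A=3, B=7, C=0). One shortest path:
  1. fill(A) -> (A=4 B=7 C=0)
  2. pour(A -> B) -> (A=2 B=9 C=0)
  3. pour(A -> C) -> (A=0 B=9 C=2)
Reached target in 3 moves.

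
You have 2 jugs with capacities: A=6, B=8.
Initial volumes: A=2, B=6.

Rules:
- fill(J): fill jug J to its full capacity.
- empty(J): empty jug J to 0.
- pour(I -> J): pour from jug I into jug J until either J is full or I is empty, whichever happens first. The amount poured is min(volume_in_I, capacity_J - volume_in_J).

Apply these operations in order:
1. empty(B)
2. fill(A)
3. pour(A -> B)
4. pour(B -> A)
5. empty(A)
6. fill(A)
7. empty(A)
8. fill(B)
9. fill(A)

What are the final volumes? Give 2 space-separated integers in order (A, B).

Answer: 6 8

Derivation:
Step 1: empty(B) -> (A=2 B=0)
Step 2: fill(A) -> (A=6 B=0)
Step 3: pour(A -> B) -> (A=0 B=6)
Step 4: pour(B -> A) -> (A=6 B=0)
Step 5: empty(A) -> (A=0 B=0)
Step 6: fill(A) -> (A=6 B=0)
Step 7: empty(A) -> (A=0 B=0)
Step 8: fill(B) -> (A=0 B=8)
Step 9: fill(A) -> (A=6 B=8)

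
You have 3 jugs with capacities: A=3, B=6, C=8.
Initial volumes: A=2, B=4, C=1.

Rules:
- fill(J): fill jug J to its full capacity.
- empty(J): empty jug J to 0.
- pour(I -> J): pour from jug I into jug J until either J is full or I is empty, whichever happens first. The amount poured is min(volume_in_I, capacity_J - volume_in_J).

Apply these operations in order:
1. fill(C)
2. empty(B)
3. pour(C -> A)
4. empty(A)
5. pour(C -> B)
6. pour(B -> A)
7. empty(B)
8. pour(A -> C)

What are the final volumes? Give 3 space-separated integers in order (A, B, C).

Answer: 0 0 4

Derivation:
Step 1: fill(C) -> (A=2 B=4 C=8)
Step 2: empty(B) -> (A=2 B=0 C=8)
Step 3: pour(C -> A) -> (A=3 B=0 C=7)
Step 4: empty(A) -> (A=0 B=0 C=7)
Step 5: pour(C -> B) -> (A=0 B=6 C=1)
Step 6: pour(B -> A) -> (A=3 B=3 C=1)
Step 7: empty(B) -> (A=3 B=0 C=1)
Step 8: pour(A -> C) -> (A=0 B=0 C=4)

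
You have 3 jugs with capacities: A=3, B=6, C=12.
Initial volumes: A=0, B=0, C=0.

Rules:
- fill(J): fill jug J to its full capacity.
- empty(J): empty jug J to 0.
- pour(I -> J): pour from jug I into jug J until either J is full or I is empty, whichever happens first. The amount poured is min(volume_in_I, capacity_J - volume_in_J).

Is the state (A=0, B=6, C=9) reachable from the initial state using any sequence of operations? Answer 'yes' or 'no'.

BFS from (A=0, B=0, C=0):
  1. fill(A) -> (A=3 B=0 C=0)
  2. fill(C) -> (A=3 B=0 C=12)
  3. pour(A -> B) -> (A=0 B=3 C=12)
  4. pour(C -> B) -> (A=0 B=6 C=9)
Target reached → yes.

Answer: yes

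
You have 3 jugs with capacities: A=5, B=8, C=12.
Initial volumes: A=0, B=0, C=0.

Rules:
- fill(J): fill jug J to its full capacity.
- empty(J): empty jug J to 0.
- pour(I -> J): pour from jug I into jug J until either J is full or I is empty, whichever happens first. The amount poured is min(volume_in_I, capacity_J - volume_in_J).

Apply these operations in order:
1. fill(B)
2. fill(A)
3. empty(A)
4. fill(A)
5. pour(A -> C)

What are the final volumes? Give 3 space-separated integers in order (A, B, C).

Step 1: fill(B) -> (A=0 B=8 C=0)
Step 2: fill(A) -> (A=5 B=8 C=0)
Step 3: empty(A) -> (A=0 B=8 C=0)
Step 4: fill(A) -> (A=5 B=8 C=0)
Step 5: pour(A -> C) -> (A=0 B=8 C=5)

Answer: 0 8 5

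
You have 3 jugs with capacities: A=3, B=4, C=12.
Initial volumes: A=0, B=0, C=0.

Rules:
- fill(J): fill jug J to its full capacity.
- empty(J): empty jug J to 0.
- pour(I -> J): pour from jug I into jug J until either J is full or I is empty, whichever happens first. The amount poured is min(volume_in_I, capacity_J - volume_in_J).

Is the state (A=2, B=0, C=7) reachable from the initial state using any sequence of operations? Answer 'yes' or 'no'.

BFS from (A=0, B=0, C=0):
  1. fill(A) -> (A=3 B=0 C=0)
  2. pour(A -> B) -> (A=0 B=3 C=0)
  3. fill(A) -> (A=3 B=3 C=0)
  4. pour(A -> C) -> (A=0 B=3 C=3)
  5. fill(A) -> (A=3 B=3 C=3)
  6. pour(A -> B) -> (A=2 B=4 C=3)
  7. pour(B -> C) -> (A=2 B=0 C=7)
Target reached → yes.

Answer: yes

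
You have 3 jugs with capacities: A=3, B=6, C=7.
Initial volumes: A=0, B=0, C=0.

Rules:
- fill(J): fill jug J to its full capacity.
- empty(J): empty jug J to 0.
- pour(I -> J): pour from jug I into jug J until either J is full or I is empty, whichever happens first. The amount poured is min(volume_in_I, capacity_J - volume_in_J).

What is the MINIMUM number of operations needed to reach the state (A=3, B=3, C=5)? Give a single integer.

BFS from (A=0, B=0, C=0). One shortest path:
  1. fill(C) -> (A=0 B=0 C=7)
  2. pour(C -> A) -> (A=3 B=0 C=4)
  3. empty(A) -> (A=0 B=0 C=4)
  4. pour(C -> B) -> (A=0 B=4 C=0)
  5. fill(C) -> (A=0 B=4 C=7)
  6. pour(C -> B) -> (A=0 B=6 C=5)
  7. pour(B -> A) -> (A=3 B=3 C=5)
Reached target in 7 moves.

Answer: 7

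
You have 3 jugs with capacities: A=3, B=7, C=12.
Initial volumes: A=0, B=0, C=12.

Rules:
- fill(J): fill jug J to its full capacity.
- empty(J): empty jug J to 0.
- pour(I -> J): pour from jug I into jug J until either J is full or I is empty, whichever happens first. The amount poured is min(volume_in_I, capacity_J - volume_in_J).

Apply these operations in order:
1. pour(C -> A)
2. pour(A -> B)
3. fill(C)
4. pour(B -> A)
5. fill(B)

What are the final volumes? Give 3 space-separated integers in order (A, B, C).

Step 1: pour(C -> A) -> (A=3 B=0 C=9)
Step 2: pour(A -> B) -> (A=0 B=3 C=9)
Step 3: fill(C) -> (A=0 B=3 C=12)
Step 4: pour(B -> A) -> (A=3 B=0 C=12)
Step 5: fill(B) -> (A=3 B=7 C=12)

Answer: 3 7 12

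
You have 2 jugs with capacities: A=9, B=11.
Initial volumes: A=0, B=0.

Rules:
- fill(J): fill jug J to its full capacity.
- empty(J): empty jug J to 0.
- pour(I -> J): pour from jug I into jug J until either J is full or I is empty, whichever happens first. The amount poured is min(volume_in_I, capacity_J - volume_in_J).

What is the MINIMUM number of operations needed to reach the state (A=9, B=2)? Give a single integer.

BFS from (A=0, B=0). One shortest path:
  1. fill(B) -> (A=0 B=11)
  2. pour(B -> A) -> (A=9 B=2)
Reached target in 2 moves.

Answer: 2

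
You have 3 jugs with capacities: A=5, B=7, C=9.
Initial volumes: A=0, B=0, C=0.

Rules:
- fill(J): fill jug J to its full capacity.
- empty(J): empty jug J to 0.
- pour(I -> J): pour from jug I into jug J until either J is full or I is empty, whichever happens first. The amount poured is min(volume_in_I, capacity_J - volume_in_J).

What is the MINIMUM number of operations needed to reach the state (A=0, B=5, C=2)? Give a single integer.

BFS from (A=0, B=0, C=0). One shortest path:
  1. fill(B) -> (A=0 B=7 C=0)
  2. pour(B -> A) -> (A=5 B=2 C=0)
  3. pour(B -> C) -> (A=5 B=0 C=2)
  4. pour(A -> B) -> (A=0 B=5 C=2)
Reached target in 4 moves.

Answer: 4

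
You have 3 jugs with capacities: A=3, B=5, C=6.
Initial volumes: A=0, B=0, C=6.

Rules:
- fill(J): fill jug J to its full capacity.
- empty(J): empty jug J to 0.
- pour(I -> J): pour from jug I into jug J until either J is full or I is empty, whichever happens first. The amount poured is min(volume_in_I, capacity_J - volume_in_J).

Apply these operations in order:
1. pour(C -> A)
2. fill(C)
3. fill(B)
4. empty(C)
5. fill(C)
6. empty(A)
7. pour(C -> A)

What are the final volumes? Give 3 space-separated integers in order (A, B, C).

Answer: 3 5 3

Derivation:
Step 1: pour(C -> A) -> (A=3 B=0 C=3)
Step 2: fill(C) -> (A=3 B=0 C=6)
Step 3: fill(B) -> (A=3 B=5 C=6)
Step 4: empty(C) -> (A=3 B=5 C=0)
Step 5: fill(C) -> (A=3 B=5 C=6)
Step 6: empty(A) -> (A=0 B=5 C=6)
Step 7: pour(C -> A) -> (A=3 B=5 C=3)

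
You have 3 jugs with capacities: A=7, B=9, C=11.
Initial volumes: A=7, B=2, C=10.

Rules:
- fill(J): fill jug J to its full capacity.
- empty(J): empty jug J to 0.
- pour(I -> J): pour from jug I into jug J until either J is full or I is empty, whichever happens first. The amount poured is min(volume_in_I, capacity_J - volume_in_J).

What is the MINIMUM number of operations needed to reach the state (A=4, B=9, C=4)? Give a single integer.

BFS from (A=7, B=2, C=10). One shortest path:
  1. empty(B) -> (A=7 B=0 C=10)
  2. pour(A -> B) -> (A=0 B=7 C=10)
  3. pour(B -> C) -> (A=0 B=6 C=11)
  4. pour(C -> A) -> (A=7 B=6 C=4)
  5. pour(A -> B) -> (A=4 B=9 C=4)
Reached target in 5 moves.

Answer: 5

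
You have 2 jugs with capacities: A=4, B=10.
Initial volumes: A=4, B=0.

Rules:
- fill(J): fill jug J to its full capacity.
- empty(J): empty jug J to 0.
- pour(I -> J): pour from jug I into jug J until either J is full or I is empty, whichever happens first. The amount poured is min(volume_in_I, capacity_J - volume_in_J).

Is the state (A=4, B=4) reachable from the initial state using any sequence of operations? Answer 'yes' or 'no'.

BFS from (A=4, B=0):
  1. pour(A -> B) -> (A=0 B=4)
  2. fill(A) -> (A=4 B=4)
Target reached → yes.

Answer: yes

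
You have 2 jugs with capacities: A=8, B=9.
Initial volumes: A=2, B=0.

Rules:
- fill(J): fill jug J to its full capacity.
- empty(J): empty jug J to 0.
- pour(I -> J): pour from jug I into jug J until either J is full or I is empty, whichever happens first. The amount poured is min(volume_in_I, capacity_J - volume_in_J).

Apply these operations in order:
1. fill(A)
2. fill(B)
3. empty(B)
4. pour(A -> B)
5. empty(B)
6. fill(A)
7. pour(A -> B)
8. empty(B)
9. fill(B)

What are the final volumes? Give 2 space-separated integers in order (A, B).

Answer: 0 9

Derivation:
Step 1: fill(A) -> (A=8 B=0)
Step 2: fill(B) -> (A=8 B=9)
Step 3: empty(B) -> (A=8 B=0)
Step 4: pour(A -> B) -> (A=0 B=8)
Step 5: empty(B) -> (A=0 B=0)
Step 6: fill(A) -> (A=8 B=0)
Step 7: pour(A -> B) -> (A=0 B=8)
Step 8: empty(B) -> (A=0 B=0)
Step 9: fill(B) -> (A=0 B=9)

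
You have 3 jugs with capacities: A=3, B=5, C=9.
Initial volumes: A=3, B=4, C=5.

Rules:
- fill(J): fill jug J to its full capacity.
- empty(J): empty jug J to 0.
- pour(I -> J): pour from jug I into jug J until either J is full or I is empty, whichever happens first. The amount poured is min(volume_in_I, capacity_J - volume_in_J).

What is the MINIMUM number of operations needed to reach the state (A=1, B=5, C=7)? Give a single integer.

Answer: 6

Derivation:
BFS from (A=3, B=4, C=5). One shortest path:
  1. empty(B) -> (A=3 B=0 C=5)
  2. pour(A -> B) -> (A=0 B=3 C=5)
  3. pour(C -> A) -> (A=3 B=3 C=2)
  4. pour(A -> B) -> (A=1 B=5 C=2)
  5. pour(B -> C) -> (A=1 B=0 C=7)
  6. fill(B) -> (A=1 B=5 C=7)
Reached target in 6 moves.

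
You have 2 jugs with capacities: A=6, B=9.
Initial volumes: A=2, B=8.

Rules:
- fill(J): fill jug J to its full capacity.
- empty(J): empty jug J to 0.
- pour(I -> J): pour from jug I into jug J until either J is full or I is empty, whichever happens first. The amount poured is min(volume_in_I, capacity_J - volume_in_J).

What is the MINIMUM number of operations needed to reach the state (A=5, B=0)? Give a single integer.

BFS from (A=2, B=8). One shortest path:
  1. fill(A) -> (A=6 B=8)
  2. pour(A -> B) -> (A=5 B=9)
  3. empty(B) -> (A=5 B=0)
Reached target in 3 moves.

Answer: 3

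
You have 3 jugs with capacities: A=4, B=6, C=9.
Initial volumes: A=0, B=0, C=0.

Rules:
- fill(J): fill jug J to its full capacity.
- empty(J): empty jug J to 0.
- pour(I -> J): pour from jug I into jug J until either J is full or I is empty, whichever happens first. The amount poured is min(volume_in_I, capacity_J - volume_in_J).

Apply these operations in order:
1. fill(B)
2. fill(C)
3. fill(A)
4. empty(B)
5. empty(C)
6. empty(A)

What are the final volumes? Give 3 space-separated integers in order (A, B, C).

Answer: 0 0 0

Derivation:
Step 1: fill(B) -> (A=0 B=6 C=0)
Step 2: fill(C) -> (A=0 B=6 C=9)
Step 3: fill(A) -> (A=4 B=6 C=9)
Step 4: empty(B) -> (A=4 B=0 C=9)
Step 5: empty(C) -> (A=4 B=0 C=0)
Step 6: empty(A) -> (A=0 B=0 C=0)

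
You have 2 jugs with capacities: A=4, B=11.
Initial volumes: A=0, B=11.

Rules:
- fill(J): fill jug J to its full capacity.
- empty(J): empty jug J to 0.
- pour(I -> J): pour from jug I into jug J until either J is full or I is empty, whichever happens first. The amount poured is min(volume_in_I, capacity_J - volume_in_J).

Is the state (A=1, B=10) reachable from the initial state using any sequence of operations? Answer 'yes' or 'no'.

BFS explored all 30 reachable states.
Reachable set includes: (0,0), (0,1), (0,2), (0,3), (0,4), (0,5), (0,6), (0,7), (0,8), (0,9), (0,10), (0,11) ...
Target (A=1, B=10) not in reachable set → no.

Answer: no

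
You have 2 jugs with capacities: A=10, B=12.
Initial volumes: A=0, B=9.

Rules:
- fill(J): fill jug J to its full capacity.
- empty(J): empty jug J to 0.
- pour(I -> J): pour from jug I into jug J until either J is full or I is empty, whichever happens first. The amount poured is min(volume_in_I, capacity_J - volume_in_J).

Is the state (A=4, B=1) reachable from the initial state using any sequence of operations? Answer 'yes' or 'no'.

Answer: no

Derivation:
BFS explored all 44 reachable states.
Reachable set includes: (0,0), (0,1), (0,2), (0,3), (0,4), (0,5), (0,6), (0,7), (0,8), (0,9), (0,10), (0,11) ...
Target (A=4, B=1) not in reachable set → no.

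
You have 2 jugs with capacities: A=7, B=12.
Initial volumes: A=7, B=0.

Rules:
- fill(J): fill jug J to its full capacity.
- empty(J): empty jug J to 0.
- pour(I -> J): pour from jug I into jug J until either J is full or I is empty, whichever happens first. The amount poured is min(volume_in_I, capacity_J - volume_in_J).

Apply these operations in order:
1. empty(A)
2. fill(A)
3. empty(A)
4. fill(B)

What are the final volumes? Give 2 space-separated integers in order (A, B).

Answer: 0 12

Derivation:
Step 1: empty(A) -> (A=0 B=0)
Step 2: fill(A) -> (A=7 B=0)
Step 3: empty(A) -> (A=0 B=0)
Step 4: fill(B) -> (A=0 B=12)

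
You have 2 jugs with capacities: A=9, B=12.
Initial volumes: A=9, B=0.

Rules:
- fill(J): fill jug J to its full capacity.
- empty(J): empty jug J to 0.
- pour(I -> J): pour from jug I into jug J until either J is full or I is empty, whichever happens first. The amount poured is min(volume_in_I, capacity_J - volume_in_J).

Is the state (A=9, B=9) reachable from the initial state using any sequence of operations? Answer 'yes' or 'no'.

Answer: yes

Derivation:
BFS from (A=9, B=0):
  1. pour(A -> B) -> (A=0 B=9)
  2. fill(A) -> (A=9 B=9)
Target reached → yes.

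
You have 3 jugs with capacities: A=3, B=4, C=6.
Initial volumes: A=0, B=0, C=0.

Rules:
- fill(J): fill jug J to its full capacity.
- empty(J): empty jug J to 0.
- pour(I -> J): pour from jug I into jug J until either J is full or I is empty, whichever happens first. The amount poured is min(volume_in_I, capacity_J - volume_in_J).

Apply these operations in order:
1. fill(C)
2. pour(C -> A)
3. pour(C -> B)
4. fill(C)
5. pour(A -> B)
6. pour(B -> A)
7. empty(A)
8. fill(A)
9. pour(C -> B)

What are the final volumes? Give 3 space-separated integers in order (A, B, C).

Answer: 3 4 5

Derivation:
Step 1: fill(C) -> (A=0 B=0 C=6)
Step 2: pour(C -> A) -> (A=3 B=0 C=3)
Step 3: pour(C -> B) -> (A=3 B=3 C=0)
Step 4: fill(C) -> (A=3 B=3 C=6)
Step 5: pour(A -> B) -> (A=2 B=4 C=6)
Step 6: pour(B -> A) -> (A=3 B=3 C=6)
Step 7: empty(A) -> (A=0 B=3 C=6)
Step 8: fill(A) -> (A=3 B=3 C=6)
Step 9: pour(C -> B) -> (A=3 B=4 C=5)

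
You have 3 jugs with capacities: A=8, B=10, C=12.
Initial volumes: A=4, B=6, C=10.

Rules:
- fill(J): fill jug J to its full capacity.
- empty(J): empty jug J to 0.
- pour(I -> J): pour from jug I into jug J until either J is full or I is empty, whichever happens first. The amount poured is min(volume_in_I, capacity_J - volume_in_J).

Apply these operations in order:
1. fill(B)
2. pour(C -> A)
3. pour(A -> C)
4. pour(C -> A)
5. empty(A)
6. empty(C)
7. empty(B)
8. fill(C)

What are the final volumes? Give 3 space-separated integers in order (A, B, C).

Answer: 0 0 12

Derivation:
Step 1: fill(B) -> (A=4 B=10 C=10)
Step 2: pour(C -> A) -> (A=8 B=10 C=6)
Step 3: pour(A -> C) -> (A=2 B=10 C=12)
Step 4: pour(C -> A) -> (A=8 B=10 C=6)
Step 5: empty(A) -> (A=0 B=10 C=6)
Step 6: empty(C) -> (A=0 B=10 C=0)
Step 7: empty(B) -> (A=0 B=0 C=0)
Step 8: fill(C) -> (A=0 B=0 C=12)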